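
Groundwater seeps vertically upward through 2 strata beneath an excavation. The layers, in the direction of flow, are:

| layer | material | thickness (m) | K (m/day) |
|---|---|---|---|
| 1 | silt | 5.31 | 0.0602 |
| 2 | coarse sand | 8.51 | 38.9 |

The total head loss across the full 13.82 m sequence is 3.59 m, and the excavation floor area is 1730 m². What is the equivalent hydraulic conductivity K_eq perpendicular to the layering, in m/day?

0.156

Flow is perpendicular to layering, so the layers act in series and the equivalent K is the thickness-weighted harmonic mean.
Total thickness L = 5.31 + 8.51 = 13.82 m.
Σ(b_i/K_i) = 5.31/0.0602 + 8.51/38.9 = 88.42 d.
K_eq = L / Σ(b_i/K_i) = 13.82 / 88.42 = 0.1563 m/day.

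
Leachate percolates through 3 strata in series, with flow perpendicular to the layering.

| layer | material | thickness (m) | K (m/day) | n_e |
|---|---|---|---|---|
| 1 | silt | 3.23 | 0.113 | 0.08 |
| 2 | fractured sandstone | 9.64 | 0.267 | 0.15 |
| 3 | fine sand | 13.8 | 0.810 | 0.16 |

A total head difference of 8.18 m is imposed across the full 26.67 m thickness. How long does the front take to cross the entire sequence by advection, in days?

With flow normal to the layers, continuity requires the same specific discharge q through every layer.
Σ(b_i/K_i) = 3.23/0.113 + 9.64/0.267 + 13.8/0.810 = 81.73 d.
q = Δh / Σ(b_i/K_i) = 8.18 / 81.73 = 0.1001 m/day.
In each layer the seepage velocity is v_i = q/n_i, so the layer transit time is t_i = b_i·n_i / q:
  layer 1 (silt): t_1 = 3.23 × 0.08 / 0.1001 = 2.582 d
  layer 2 (fractured sandstone): t_2 = 9.64 × 0.15 / 0.1001 = 14.45 d
  layer 3 (fine sand): t_3 = 13.8 × 0.16 / 0.1001 = 22.06 d
Total t = Σ t_i = 39.09 days.

39.1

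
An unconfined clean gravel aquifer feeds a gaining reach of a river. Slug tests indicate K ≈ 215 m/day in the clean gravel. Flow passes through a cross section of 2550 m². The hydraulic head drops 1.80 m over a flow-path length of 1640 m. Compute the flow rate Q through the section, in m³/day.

602

Hydraulic gradient i = Δh / L = 1.80 / 1640 = 0.001098.
Darcy's law: Q = K · A · i = 215.0 × 2550 × 0.001098 = 601.7 m³/day.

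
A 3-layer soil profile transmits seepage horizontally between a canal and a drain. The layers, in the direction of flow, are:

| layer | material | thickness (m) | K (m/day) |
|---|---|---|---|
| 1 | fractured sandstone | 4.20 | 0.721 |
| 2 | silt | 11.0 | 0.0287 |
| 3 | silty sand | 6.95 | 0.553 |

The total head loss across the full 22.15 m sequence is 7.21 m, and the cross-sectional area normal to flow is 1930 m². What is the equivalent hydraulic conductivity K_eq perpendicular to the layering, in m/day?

Flow is perpendicular to layering, so the layers act in series and the equivalent K is the thickness-weighted harmonic mean.
Total thickness L = 4.20 + 11.0 + 6.95 = 22.15 m.
Σ(b_i/K_i) = 4.20/0.721 + 11.0/0.0287 + 6.95/0.553 = 401.7 d.
K_eq = L / Σ(b_i/K_i) = 22.15 / 401.7 = 0.05515 m/day.

0.0551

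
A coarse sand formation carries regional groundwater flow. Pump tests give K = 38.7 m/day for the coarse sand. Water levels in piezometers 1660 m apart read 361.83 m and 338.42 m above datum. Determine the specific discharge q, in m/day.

0.546

Hydraulic gradient i = (361.83 − 338.42) / 1660 = 23.41 / 1660 = 0.01410.
Specific discharge q = K · i = 38.70 × 0.01410 = 0.5458 m/day.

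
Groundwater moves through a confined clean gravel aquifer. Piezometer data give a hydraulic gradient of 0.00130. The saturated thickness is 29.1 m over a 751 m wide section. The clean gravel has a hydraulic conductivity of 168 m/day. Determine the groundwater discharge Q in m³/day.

Cross-sectional area A = 751 × 29.1 = 21854 m².
Hydraulic gradient i = 0.00130.
Darcy's law: Q = K · A · i = 168.0 × 21854 × 0.001300 = 4773 m³/day.

4770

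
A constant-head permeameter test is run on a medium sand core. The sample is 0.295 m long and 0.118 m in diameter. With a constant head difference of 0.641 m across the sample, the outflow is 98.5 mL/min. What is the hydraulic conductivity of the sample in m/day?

5.97

Cross-sectional area A = π·(d/2)² = π × (0.118/2)² = 0.01094 m².
Convert discharge: 98.5 mL/min = 1.642e-06 m³/s.
Darcy's law rearranged: K = Q·L / (A·Δh) = 1.642e-06 × 0.295 / (0.01094 × 0.641) = 6.909e-05 m/s = 5.969 m/day.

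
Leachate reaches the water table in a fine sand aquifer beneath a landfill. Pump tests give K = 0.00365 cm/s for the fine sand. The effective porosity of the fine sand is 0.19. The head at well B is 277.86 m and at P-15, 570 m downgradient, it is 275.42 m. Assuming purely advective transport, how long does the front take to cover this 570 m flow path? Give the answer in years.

22.0

Convert K: 0.00365 cm/s × 864 = 3.154 m/day.
Hydraulic gradient i = (277.86 − 275.42) / 570 = 2.44 / 570 = 0.004281.
Darcy flux q = K · i = 3.154 × 0.004281 = 0.01350 m/day.
Seepage velocity v = q / n_e = 0.01350 / 0.19 = 0.07105 m/day.
Travel time t = L / v = 570 / 0.07105 = 8022 days = 21.96 years.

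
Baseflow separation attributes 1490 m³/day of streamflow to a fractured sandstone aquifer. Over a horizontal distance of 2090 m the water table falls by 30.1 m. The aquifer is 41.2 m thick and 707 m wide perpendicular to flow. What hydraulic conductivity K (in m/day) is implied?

Cross-sectional area A = 707 × 41.2 = 29128 m².
Hydraulic gradient i = Δh / L = 30.1 / 2090 = 0.01440.
From Q = K·A·i, K = Q / (A·i) = 1490 / (29128 × 0.01440) = 3.552 m/day.

3.55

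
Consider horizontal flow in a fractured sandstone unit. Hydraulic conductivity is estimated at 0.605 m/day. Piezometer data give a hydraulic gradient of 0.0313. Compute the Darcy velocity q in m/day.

Hydraulic gradient i = 0.0313.
Specific discharge q = K · i = 0.6050 × 0.03130 = 0.01894 m/day.

0.0189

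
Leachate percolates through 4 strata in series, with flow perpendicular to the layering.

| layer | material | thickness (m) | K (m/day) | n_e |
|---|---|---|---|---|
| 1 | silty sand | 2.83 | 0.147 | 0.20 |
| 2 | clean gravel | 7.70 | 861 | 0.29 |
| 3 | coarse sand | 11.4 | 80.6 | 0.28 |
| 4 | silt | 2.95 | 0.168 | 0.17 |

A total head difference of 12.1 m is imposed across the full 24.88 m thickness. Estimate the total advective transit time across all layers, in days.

19.8

With flow normal to the layers, continuity requires the same specific discharge q through every layer.
Σ(b_i/K_i) = 2.83/0.147 + 7.70/861 + 11.4/80.6 + 2.95/0.168 = 36.96 d.
q = Δh / Σ(b_i/K_i) = 12.1 / 36.96 = 0.3274 m/day.
In each layer the seepage velocity is v_i = q/n_i, so the layer transit time is t_i = b_i·n_i / q:
  layer 1 (silty sand): t_1 = 2.83 × 0.20 / 0.3274 = 1.729 d
  layer 2 (clean gravel): t_2 = 7.70 × 0.29 / 0.3274 = 6.821 d
  layer 3 (coarse sand): t_3 = 11.4 × 0.28 / 0.3274 = 9.751 d
  layer 4 (silt): t_4 = 2.95 × 0.17 / 0.3274 = 1.532 d
Total t = Σ t_i = 19.83 days.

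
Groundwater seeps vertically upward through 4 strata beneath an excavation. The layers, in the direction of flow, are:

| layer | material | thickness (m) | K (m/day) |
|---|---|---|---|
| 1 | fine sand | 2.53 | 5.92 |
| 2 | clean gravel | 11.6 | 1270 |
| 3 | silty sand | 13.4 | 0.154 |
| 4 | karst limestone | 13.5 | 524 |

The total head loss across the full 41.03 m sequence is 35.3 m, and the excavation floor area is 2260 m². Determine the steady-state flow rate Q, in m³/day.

912

Flow is perpendicular to layering, so the layers act in series and the equivalent K is the thickness-weighted harmonic mean.
Total thickness L = 2.53 + 11.6 + 13.4 + 13.5 = 41.03 m.
Σ(b_i/K_i) = 2.53/5.92 + 11.6/1270 + 13.4/0.154 + 13.5/524 = 87.48 d.
K_eq = L / Σ(b_i/K_i) = 41.03 / 87.48 = 0.4690 m/day.
Q = K_eq · A · (Δh/L) = 0.4690 × 2260 × (35.3/41.03) = 912.0 m³/day.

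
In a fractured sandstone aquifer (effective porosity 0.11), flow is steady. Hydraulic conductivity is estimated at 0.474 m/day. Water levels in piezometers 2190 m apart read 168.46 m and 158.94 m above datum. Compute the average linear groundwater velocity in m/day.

Hydraulic gradient i = (168.46 − 158.94) / 2190 = 9.52 / 2190 = 0.004347.
Darcy flux q = K · i = 0.4740 × 0.004347 = 0.002060 m/day.
Seepage velocity v = q / n_e = 0.002060 / 0.11 = 0.01873 m/day.

0.0187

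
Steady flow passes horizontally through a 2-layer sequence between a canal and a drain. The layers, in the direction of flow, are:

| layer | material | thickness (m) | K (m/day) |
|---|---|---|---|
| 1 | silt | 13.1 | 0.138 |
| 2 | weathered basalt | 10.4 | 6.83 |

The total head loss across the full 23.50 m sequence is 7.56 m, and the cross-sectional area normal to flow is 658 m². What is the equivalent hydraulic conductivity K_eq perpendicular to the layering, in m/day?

0.244

Flow is perpendicular to layering, so the layers act in series and the equivalent K is the thickness-weighted harmonic mean.
Total thickness L = 13.1 + 10.4 = 23.50 m.
Σ(b_i/K_i) = 13.1/0.138 + 10.4/6.83 = 96.45 d.
K_eq = L / Σ(b_i/K_i) = 23.50 / 96.45 = 0.2436 m/day.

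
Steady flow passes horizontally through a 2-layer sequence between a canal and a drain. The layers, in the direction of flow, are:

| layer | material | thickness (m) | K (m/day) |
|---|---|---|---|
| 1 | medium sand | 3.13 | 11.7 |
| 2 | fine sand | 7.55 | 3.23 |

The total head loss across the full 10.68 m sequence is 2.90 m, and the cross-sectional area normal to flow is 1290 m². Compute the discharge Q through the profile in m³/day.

Flow is perpendicular to layering, so the layers act in series and the equivalent K is the thickness-weighted harmonic mean.
Total thickness L = 3.13 + 7.55 = 10.68 m.
Σ(b_i/K_i) = 3.13/11.7 + 7.55/3.23 = 2.605 d.
K_eq = L / Σ(b_i/K_i) = 10.68 / 2.605 = 4.100 m/day.
Q = K_eq · A · (Δh/L) = 4.100 × 1290 × (2.90/10.68) = 1436 m³/day.

1440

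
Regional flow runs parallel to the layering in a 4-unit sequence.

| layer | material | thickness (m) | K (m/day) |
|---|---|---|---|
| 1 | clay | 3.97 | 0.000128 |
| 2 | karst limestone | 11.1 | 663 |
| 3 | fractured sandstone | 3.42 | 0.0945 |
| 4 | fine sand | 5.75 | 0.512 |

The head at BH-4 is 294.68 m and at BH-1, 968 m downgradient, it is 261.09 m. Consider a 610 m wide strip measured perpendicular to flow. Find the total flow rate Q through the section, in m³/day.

156000

Flow is parallel to layering, so each bed carries its own Darcy discharge and the transmissivities add.
Σ(K_i·b_i) = 0.000128×3.97 + 663×11.1 + 0.0945×3.42 + 0.512×5.75 = 7363 m²/day.
Hydraulic gradient i = (294.68 − 261.09) / 968 = 33.59 / 968 = 0.03470.
Q = Σ(K_i·b_i) · W · i = 7363 × 610 × 0.03470 = 1.558e+05 m³/day.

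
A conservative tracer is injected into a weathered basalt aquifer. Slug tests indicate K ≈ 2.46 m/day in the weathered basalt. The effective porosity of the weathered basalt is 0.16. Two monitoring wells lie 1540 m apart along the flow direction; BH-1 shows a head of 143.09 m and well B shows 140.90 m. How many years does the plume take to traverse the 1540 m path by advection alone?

Hydraulic gradient i = (143.09 − 140.90) / 1540 = 2.19 / 1540 = 0.001422.
Darcy flux q = K · i = 2.460 × 0.001422 = 0.003498 m/day.
Seepage velocity v = q / n_e = 0.003498 / 0.16 = 0.02186 m/day.
Travel time t = L / v = 1540 / 0.02186 = 70434 days = 192.8 years.

193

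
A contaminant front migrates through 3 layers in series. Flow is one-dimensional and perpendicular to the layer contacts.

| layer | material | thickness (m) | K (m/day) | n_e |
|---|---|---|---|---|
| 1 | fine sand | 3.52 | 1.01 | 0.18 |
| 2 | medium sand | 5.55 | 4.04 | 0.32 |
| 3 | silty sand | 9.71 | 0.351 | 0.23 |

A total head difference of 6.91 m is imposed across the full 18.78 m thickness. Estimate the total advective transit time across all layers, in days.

With flow normal to the layers, continuity requires the same specific discharge q through every layer.
Σ(b_i/K_i) = 3.52/1.01 + 5.55/4.04 + 9.71/0.351 = 32.52 d.
q = Δh / Σ(b_i/K_i) = 6.91 / 32.52 = 0.2125 m/day.
In each layer the seepage velocity is v_i = q/n_i, so the layer transit time is t_i = b_i·n_i / q:
  layer 1 (fine sand): t_1 = 3.52 × 0.18 / 0.2125 = 2.982 d
  layer 2 (medium sand): t_2 = 5.55 × 0.32 / 0.2125 = 8.359 d
  layer 3 (silty sand): t_3 = 9.71 × 0.23 / 0.2125 = 10.51 d
Total t = Σ t_i = 21.85 days.

21.9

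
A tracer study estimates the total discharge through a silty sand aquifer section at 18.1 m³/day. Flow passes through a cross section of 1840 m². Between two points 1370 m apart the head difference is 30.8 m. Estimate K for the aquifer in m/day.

Hydraulic gradient i = Δh / L = 30.8 / 1370 = 0.02248.
From Q = K·A·i, K = Q / (A·i) = 18.1 / (1840 × 0.02248) = 0.4376 m/day.

0.438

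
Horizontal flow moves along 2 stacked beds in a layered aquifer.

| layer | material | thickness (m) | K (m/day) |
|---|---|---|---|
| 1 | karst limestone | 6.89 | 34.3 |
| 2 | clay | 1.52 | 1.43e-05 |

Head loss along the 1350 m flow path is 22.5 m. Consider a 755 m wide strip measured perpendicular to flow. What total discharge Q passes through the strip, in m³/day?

2970

Flow is parallel to layering, so each bed carries its own Darcy discharge and the transmissivities add.
Σ(K_i·b_i) = 34.3×6.89 + 1.43e-05×1.52 = 236.3 m²/day.
Hydraulic gradient i = Δh / L = 22.5 / 1350 = 0.01667.
Q = Σ(K_i·b_i) · W · i = 236.3 × 755 × 0.01667 = 2974 m³/day.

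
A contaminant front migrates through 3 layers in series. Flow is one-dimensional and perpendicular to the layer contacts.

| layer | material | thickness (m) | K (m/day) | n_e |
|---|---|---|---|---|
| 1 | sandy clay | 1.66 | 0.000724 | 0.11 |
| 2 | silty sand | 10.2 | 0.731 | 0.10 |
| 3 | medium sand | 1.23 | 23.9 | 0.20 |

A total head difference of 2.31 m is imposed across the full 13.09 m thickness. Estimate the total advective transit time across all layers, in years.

3.96

With flow normal to the layers, continuity requires the same specific discharge q through every layer.
Σ(b_i/K_i) = 1.66/0.000724 + 10.2/0.731 + 1.23/23.9 = 2307 d.
q = Δh / Σ(b_i/K_i) = 2.31 / 2307 = 0.001001 m/day.
In each layer the seepage velocity is v_i = q/n_i, so the layer transit time is t_i = b_i·n_i / q:
  layer 1 (sandy clay): t_1 = 1.66 × 0.11 / 0.001001 = 182.3 d
  layer 2 (silty sand): t_2 = 10.2 × 0.10 / 0.001001 = 1019 d
  layer 3 (medium sand): t_3 = 1.23 × 0.20 / 0.001001 = 245.7 d
Total t = Σ t_i = 1447 days = 3.961 years.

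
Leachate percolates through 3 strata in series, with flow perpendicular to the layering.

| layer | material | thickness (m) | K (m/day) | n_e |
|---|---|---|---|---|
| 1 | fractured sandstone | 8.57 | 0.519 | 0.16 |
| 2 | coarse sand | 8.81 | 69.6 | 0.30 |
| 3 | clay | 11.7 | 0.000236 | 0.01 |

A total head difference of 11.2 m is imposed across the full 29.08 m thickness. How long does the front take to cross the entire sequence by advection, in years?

50.1

With flow normal to the layers, continuity requires the same specific discharge q through every layer.
Σ(b_i/K_i) = 8.57/0.519 + 8.81/69.6 + 11.7/0.000236 = 49593 d.
q = Δh / Σ(b_i/K_i) = 11.2 / 49593 = 0.0002258 m/day.
In each layer the seepage velocity is v_i = q/n_i, so the layer transit time is t_i = b_i·n_i / q:
  layer 1 (fractured sandstone): t_1 = 8.57 × 0.16 / 0.0002258 = 6072 d
  layer 2 (coarse sand): t_2 = 8.81 × 0.30 / 0.0002258 = 11703 d
  layer 3 (clay): t_3 = 11.7 × 0.01 / 0.0002258 = 518.1 d
Total t = Σ t_i = 18293 days = 50.08 years.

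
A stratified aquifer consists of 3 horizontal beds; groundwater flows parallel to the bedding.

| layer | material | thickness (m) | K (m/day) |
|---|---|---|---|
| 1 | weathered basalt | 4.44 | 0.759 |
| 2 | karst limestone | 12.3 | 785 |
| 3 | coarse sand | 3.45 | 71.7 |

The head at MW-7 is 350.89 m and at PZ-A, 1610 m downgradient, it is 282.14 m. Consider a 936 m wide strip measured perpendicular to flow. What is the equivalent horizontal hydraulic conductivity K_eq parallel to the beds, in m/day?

Flow is parallel to layering, so each bed carries its own Darcy discharge and the transmissivities add.
Σ(K_i·b_i) = 0.759×4.44 + 785×12.3 + 71.7×3.45 = 9906 m²/day.
Total thickness b = 20.19 m, so K_eq = Σ(K_i·b_i)/b = 490.7 m/day.

491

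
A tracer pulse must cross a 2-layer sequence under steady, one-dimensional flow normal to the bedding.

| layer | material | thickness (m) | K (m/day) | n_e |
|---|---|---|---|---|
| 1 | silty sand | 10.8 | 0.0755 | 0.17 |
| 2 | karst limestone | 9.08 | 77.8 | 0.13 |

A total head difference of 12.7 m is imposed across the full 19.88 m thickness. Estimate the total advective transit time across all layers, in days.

With flow normal to the layers, continuity requires the same specific discharge q through every layer.
Σ(b_i/K_i) = 10.8/0.0755 + 9.08/77.8 = 143.2 d.
q = Δh / Σ(b_i/K_i) = 12.7 / 143.2 = 0.08871 m/day.
In each layer the seepage velocity is v_i = q/n_i, so the layer transit time is t_i = b_i·n_i / q:
  layer 1 (silty sand): t_1 = 10.8 × 0.17 / 0.08871 = 20.70 d
  layer 2 (karst limestone): t_2 = 9.08 × 0.13 / 0.08871 = 13.31 d
Total t = Σ t_i = 34.00 days.

34.0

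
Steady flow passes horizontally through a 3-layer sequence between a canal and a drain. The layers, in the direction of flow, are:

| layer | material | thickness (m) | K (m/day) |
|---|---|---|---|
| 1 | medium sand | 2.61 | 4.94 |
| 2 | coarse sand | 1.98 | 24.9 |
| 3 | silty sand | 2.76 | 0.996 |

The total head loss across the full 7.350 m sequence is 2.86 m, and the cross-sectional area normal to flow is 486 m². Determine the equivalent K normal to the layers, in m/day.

Flow is perpendicular to layering, so the layers act in series and the equivalent K is the thickness-weighted harmonic mean.
Total thickness L = 2.61 + 1.98 + 2.76 = 7.350 m.
Σ(b_i/K_i) = 2.61/4.94 + 1.98/24.9 + 2.76/0.996 = 3.379 d.
K_eq = L / Σ(b_i/K_i) = 7.350 / 3.379 = 2.175 m/day.

2.18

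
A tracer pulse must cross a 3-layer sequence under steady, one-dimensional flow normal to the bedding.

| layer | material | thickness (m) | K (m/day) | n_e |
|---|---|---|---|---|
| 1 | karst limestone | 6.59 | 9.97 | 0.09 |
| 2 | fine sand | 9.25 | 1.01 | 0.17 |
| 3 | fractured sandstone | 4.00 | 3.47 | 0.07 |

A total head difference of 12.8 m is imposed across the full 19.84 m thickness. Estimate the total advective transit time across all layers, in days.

2.10

With flow normal to the layers, continuity requires the same specific discharge q through every layer.
Σ(b_i/K_i) = 6.59/9.97 + 9.25/1.01 + 4.00/3.47 = 10.97 d.
q = Δh / Σ(b_i/K_i) = 12.8 / 10.97 = 1.167 m/day.
In each layer the seepage velocity is v_i = q/n_i, so the layer transit time is t_i = b_i·n_i / q:
  layer 1 (karst limestone): t_1 = 6.59 × 0.09 / 1.167 = 0.5084 d
  layer 2 (fine sand): t_2 = 9.25 × 0.17 / 1.167 = 1.348 d
  layer 3 (fractured sandstone): t_3 = 4.00 × 0.07 / 1.167 = 0.2400 d
Total t = Σ t_i = 2.096 days.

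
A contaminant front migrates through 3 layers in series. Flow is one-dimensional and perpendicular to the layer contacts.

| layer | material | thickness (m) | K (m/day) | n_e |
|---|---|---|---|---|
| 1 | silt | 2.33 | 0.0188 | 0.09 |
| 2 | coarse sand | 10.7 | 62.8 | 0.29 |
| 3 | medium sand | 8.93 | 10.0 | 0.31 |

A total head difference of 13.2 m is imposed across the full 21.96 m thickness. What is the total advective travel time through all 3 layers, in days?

57.6

With flow normal to the layers, continuity requires the same specific discharge q through every layer.
Σ(b_i/K_i) = 2.33/0.0188 + 10.7/62.8 + 8.93/10.0 = 125.0 d.
q = Δh / Σ(b_i/K_i) = 13.2 / 125.0 = 0.1056 m/day.
In each layer the seepage velocity is v_i = q/n_i, so the layer transit time is t_i = b_i·n_i / q:
  layer 1 (silt): t_1 = 2.33 × 0.09 / 0.1056 = 1.986 d
  layer 2 (coarse sand): t_2 = 10.7 × 0.29 / 0.1056 = 29.38 d
  layer 3 (medium sand): t_3 = 8.93 × 0.31 / 0.1056 = 26.21 d
Total t = Σ t_i = 57.59 days.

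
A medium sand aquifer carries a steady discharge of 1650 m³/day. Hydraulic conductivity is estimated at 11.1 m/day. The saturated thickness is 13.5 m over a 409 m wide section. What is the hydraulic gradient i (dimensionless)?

0.0269

Cross-sectional area A = 409 × 13.5 = 5522 m².
From Q = K·A·i, i = Q / (K·A) = 1650 / (11.10 × 5522) = 0.02692.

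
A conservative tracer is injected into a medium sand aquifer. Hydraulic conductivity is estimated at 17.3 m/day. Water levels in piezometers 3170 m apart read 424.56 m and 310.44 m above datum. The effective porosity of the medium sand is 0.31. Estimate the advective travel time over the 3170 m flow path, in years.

4.32

Hydraulic gradient i = (424.56 − 310.44) / 3170 = 114.12 / 3170 = 0.03600.
Darcy flux q = K · i = 17.30 × 0.03600 = 0.6228 m/day.
Seepage velocity v = q / n_e = 0.6228 / 0.31 = 2.009 m/day.
Travel time t = L / v = 3170 / 2.009 = 1578 days = 4.320 years.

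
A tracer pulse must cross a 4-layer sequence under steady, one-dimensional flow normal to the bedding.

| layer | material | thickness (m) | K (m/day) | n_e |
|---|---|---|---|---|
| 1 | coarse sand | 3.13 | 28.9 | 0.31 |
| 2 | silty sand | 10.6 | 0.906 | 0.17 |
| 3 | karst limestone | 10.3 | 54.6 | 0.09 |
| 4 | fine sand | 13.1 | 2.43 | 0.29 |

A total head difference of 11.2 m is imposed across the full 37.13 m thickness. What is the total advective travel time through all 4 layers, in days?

11.6

With flow normal to the layers, continuity requires the same specific discharge q through every layer.
Σ(b_i/K_i) = 3.13/28.9 + 10.6/0.906 + 10.3/54.6 + 13.1/2.43 = 17.39 d.
q = Δh / Σ(b_i/K_i) = 11.2 / 17.39 = 0.6441 m/day.
In each layer the seepage velocity is v_i = q/n_i, so the layer transit time is t_i = b_i·n_i / q:
  layer 1 (coarse sand): t_1 = 3.13 × 0.31 / 0.6441 = 1.506 d
  layer 2 (silty sand): t_2 = 10.6 × 0.17 / 0.6441 = 2.798 d
  layer 3 (karst limestone): t_3 = 10.3 × 0.09 / 0.6441 = 1.439 d
  layer 4 (fine sand): t_4 = 13.1 × 0.29 / 0.6441 = 5.898 d
Total t = Σ t_i = 11.64 days.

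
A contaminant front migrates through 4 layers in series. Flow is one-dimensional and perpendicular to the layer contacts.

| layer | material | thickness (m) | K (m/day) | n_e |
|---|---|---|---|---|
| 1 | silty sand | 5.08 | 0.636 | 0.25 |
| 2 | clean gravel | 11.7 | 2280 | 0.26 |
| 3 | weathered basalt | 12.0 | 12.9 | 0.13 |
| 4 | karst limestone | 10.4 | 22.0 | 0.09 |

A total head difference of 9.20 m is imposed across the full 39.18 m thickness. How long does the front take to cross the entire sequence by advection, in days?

With flow normal to the layers, continuity requires the same specific discharge q through every layer.
Σ(b_i/K_i) = 5.08/0.636 + 11.7/2280 + 12.0/12.9 + 10.4/22.0 = 9.396 d.
q = Δh / Σ(b_i/K_i) = 9.20 / 9.396 = 0.9792 m/day.
In each layer the seepage velocity is v_i = q/n_i, so the layer transit time is t_i = b_i·n_i / q:
  layer 1 (silty sand): t_1 = 5.08 × 0.25 / 0.9792 = 1.297 d
  layer 2 (clean gravel): t_2 = 11.7 × 0.26 / 0.9792 = 3.107 d
  layer 3 (weathered basalt): t_3 = 12.0 × 0.13 / 0.9792 = 1.593 d
  layer 4 (karst limestone): t_4 = 10.4 × 0.09 / 0.9792 = 0.9559 d
Total t = Σ t_i = 6.953 days.

6.95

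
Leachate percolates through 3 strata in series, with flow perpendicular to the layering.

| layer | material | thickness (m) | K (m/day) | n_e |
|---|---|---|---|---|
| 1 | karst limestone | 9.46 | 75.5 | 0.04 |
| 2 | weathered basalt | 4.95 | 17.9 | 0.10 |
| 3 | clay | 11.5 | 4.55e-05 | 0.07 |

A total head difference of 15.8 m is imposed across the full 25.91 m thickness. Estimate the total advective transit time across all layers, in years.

73.5

With flow normal to the layers, continuity requires the same specific discharge q through every layer.
Σ(b_i/K_i) = 9.46/75.5 + 4.95/17.9 + 11.5/4.55e-05 = 2.527e+05 d.
q = Δh / Σ(b_i/K_i) = 15.8 / 2.527e+05 = 6.251e-05 m/day.
In each layer the seepage velocity is v_i = q/n_i, so the layer transit time is t_i = b_i·n_i / q:
  layer 1 (karst limestone): t_1 = 9.46 × 0.04 / 6.251e-05 = 6053 d
  layer 2 (weathered basalt): t_2 = 4.95 × 0.10 / 6.251e-05 = 7918 d
  layer 3 (clay): t_3 = 11.5 × 0.07 / 6.251e-05 = 12877 d
Total t = Σ t_i = 26849 days = 73.51 years.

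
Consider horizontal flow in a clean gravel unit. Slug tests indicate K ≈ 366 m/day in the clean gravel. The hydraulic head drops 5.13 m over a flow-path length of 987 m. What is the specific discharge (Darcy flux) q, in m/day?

Hydraulic gradient i = Δh / L = 5.13 / 987 = 0.005198.
Specific discharge q = K · i = 366.0 × 0.005198 = 1.902 m/day.

1.90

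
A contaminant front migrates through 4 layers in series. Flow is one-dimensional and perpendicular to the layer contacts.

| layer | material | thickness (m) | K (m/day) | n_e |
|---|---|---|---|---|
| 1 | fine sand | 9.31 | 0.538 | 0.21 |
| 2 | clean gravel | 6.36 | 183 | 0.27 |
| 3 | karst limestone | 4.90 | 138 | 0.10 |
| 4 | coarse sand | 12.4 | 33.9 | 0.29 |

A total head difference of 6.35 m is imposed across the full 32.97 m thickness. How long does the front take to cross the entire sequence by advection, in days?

With flow normal to the layers, continuity requires the same specific discharge q through every layer.
Σ(b_i/K_i) = 9.31/0.538 + 6.36/183 + 4.90/138 + 12.4/33.9 = 17.74 d.
q = Δh / Σ(b_i/K_i) = 6.35 / 17.74 = 0.3579 m/day.
In each layer the seepage velocity is v_i = q/n_i, so the layer transit time is t_i = b_i·n_i / q:
  layer 1 (fine sand): t_1 = 9.31 × 0.21 / 0.3579 = 5.462 d
  layer 2 (clean gravel): t_2 = 6.36 × 0.27 / 0.3579 = 4.798 d
  layer 3 (karst limestone): t_3 = 4.90 × 0.10 / 0.3579 = 1.369 d
  layer 4 (coarse sand): t_4 = 12.4 × 0.29 / 0.3579 = 10.05 d
Total t = Σ t_i = 21.68 days.

21.7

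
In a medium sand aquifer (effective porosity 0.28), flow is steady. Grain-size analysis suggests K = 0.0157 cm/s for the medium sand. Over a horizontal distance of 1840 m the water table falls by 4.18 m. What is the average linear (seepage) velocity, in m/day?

Convert K: 0.0157 cm/s × 864 = 13.56 m/day.
Hydraulic gradient i = Δh / L = 4.18 / 1840 = 0.002272.
Darcy flux q = K · i = 13.56 × 0.002272 = 0.03082 m/day.
Seepage velocity v = q / n_e = 0.03082 / 0.28 = 0.1101 m/day.

0.110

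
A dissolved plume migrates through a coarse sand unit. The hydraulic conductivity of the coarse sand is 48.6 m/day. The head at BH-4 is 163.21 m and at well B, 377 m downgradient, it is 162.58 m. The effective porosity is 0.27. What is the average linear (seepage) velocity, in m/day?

Hydraulic gradient i = (163.21 − 162.58) / 377 = 0.63 / 377 = 0.001671.
Darcy flux q = K · i = 48.60 × 0.001671 = 0.08121 m/day.
Seepage velocity v = q / n_e = 0.08121 / 0.27 = 0.3008 m/day.

0.301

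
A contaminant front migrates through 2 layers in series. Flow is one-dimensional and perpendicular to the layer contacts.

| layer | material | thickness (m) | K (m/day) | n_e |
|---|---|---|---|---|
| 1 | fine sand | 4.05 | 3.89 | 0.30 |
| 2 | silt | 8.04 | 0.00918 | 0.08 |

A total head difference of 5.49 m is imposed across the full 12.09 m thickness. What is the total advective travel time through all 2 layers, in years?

0.813

With flow normal to the layers, continuity requires the same specific discharge q through every layer.
Σ(b_i/K_i) = 4.05/3.89 + 8.04/0.00918 = 876.9 d.
q = Δh / Σ(b_i/K_i) = 5.49 / 876.9 = 0.006261 m/day.
In each layer the seepage velocity is v_i = q/n_i, so the layer transit time is t_i = b_i·n_i / q:
  layer 1 (fine sand): t_1 = 4.05 × 0.30 / 0.006261 = 194.1 d
  layer 2 (silt): t_2 = 8.04 × 0.08 / 0.006261 = 102.7 d
Total t = Σ t_i = 296.8 days = 0.8126 years.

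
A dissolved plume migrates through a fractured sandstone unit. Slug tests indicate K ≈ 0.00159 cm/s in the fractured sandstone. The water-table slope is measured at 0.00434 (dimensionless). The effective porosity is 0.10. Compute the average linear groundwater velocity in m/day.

0.0596

Convert K: 0.00159 cm/s × 864 = 1.374 m/day.
Hydraulic gradient i = 0.00434.
Darcy flux q = K · i = 1.374 × 0.004340 = 0.005962 m/day.
Seepage velocity v = q / n_e = 0.005962 / 0.10 = 0.05962 m/day.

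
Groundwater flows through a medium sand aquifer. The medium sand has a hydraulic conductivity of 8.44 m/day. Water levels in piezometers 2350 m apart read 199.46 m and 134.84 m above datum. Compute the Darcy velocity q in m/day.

Hydraulic gradient i = (199.46 − 134.84) / 2350 = 64.62 / 2350 = 0.02750.
Specific discharge q = K · i = 8.440 × 0.02750 = 0.2321 m/day.

0.232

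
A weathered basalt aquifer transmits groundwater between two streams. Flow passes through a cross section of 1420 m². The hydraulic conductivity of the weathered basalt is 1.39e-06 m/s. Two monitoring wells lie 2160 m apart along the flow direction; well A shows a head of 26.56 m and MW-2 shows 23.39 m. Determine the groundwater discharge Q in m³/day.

Convert K: 1.39e-06 m/s × 86400 = 0.1201 m/day.
Hydraulic gradient i = (26.56 − 23.39) / 2160 = 3.17 / 2160 = 0.001468.
Darcy's law: Q = K · A · i = 0.1201 × 1420 × 0.001468 = 0.2503 m³/day.

0.250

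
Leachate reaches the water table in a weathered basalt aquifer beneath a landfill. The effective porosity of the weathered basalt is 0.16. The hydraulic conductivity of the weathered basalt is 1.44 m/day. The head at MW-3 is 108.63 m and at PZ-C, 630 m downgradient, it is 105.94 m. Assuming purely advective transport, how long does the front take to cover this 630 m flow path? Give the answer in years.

44.9

Hydraulic gradient i = (108.63 − 105.94) / 630 = 2.69 / 630 = 0.004270.
Darcy flux q = K · i = 1.440 × 0.004270 = 0.006149 m/day.
Seepage velocity v = q / n_e = 0.006149 / 0.16 = 0.03843 m/day.
Travel time t = L / v = 630 / 0.03843 = 16394 days = 44.88 years.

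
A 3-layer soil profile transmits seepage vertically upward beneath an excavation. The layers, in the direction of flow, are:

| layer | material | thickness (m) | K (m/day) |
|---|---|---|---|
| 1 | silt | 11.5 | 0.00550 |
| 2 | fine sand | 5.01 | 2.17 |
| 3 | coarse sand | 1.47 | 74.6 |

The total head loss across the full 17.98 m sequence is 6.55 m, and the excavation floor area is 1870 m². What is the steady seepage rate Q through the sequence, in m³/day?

5.85

Flow is perpendicular to layering, so the layers act in series and the equivalent K is the thickness-weighted harmonic mean.
Total thickness L = 11.5 + 5.01 + 1.47 = 17.98 m.
Σ(b_i/K_i) = 11.5/0.00550 + 5.01/2.17 + 1.47/74.6 = 2093 d.
K_eq = L / Σ(b_i/K_i) = 17.98 / 2093 = 0.008590 m/day.
Q = K_eq · A · (Δh/L) = 0.008590 × 1870 × (6.55/17.98) = 5.851 m³/day.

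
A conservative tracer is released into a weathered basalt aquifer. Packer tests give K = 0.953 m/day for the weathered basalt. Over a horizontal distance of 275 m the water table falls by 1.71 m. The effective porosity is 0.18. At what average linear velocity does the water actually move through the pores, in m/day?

0.0329

Hydraulic gradient i = Δh / L = 1.71 / 275 = 0.006218.
Darcy flux q = K · i = 0.9530 × 0.006218 = 0.005926 m/day.
Seepage velocity v = q / n_e = 0.005926 / 0.18 = 0.03292 m/day.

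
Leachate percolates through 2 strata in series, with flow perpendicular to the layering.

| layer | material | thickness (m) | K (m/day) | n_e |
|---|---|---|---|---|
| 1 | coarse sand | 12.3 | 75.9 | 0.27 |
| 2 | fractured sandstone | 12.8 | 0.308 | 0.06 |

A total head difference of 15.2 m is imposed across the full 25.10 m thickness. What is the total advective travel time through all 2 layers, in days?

With flow normal to the layers, continuity requires the same specific discharge q through every layer.
Σ(b_i/K_i) = 12.3/75.9 + 12.8/0.308 = 41.72 d.
q = Δh / Σ(b_i/K_i) = 15.2 / 41.72 = 0.3643 m/day.
In each layer the seepage velocity is v_i = q/n_i, so the layer transit time is t_i = b_i·n_i / q:
  layer 1 (coarse sand): t_1 = 12.3 × 0.27 / 0.3643 = 9.115 d
  layer 2 (fractured sandstone): t_2 = 12.8 × 0.06 / 0.3643 = 2.108 d
Total t = Σ t_i = 11.22 days.

11.2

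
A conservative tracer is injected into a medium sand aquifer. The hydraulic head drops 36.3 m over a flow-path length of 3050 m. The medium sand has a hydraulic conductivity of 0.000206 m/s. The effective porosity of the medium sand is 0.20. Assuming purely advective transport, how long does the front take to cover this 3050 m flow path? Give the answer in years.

Convert K: 0.000206 m/s × 86400 = 17.80 m/day.
Hydraulic gradient i = Δh / L = 36.3 / 3050 = 0.01190.
Darcy flux q = K · i = 17.80 × 0.01190 = 0.2118 m/day.
Seepage velocity v = q / n_e = 0.2118 / 0.20 = 1.059 m/day.
Travel time t = L / v = 3050 / 1.059 = 2880 days = 7.884 years.

7.88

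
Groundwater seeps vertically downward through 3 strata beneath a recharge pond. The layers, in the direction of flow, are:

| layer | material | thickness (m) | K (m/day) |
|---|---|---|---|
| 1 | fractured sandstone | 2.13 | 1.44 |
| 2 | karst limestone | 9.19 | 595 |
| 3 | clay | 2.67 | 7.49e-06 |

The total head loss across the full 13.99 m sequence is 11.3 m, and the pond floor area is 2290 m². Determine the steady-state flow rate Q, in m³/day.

0.0726

Flow is perpendicular to layering, so the layers act in series and the equivalent K is the thickness-weighted harmonic mean.
Total thickness L = 2.13 + 9.19 + 2.67 = 13.99 m.
Σ(b_i/K_i) = 2.13/1.44 + 9.19/595 + 2.67/7.49e-06 = 3.565e+05 d.
K_eq = L / Σ(b_i/K_i) = 13.99 / 3.565e+05 = 3.925e-05 m/day.
Q = K_eq · A · (Δh/L) = 3.925e-05 × 2290 × (11.3/13.99) = 0.07259 m³/day.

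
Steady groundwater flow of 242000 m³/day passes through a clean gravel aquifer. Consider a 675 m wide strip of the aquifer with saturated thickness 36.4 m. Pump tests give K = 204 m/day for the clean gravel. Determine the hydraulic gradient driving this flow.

Cross-sectional area A = 675 × 36.4 = 24570 m².
From Q = K·A·i, i = Q / (K·A) = 242000 / (204.0 × 24570) = 0.04828.

0.0483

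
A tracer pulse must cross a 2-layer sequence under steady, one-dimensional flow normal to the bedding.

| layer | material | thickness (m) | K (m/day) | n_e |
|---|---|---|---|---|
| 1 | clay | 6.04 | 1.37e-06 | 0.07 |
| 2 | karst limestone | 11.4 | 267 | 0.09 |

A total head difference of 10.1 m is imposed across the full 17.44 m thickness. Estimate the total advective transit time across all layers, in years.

1730

With flow normal to the layers, continuity requires the same specific discharge q through every layer.
Σ(b_i/K_i) = 6.04/1.37e-06 + 11.4/267 = 4.409e+06 d.
q = Δh / Σ(b_i/K_i) = 10.1 / 4.409e+06 = 2.291e-06 m/day.
In each layer the seepage velocity is v_i = q/n_i, so the layer transit time is t_i = b_i·n_i / q:
  layer 1 (clay): t_1 = 6.04 × 0.07 / 2.291e-06 = 1.846e+05 d
  layer 2 (karst limestone): t_2 = 11.4 × 0.09 / 2.291e-06 = 4.479e+05 d
Total t = Σ t_i = 6.324e+05 days = 1731 years.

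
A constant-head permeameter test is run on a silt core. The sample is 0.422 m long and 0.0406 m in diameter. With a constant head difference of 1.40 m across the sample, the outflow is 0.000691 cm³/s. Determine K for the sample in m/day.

0.0139

Cross-sectional area A = π·(d/2)² = π × (0.0406/2)² = 0.001295 m².
Convert discharge: 0.000691 cm³/s = 6.910e-10 m³/s.
Darcy's law rearranged: K = Q·L / (A·Δh) = 6.910e-10 × 0.422 / (0.001295 × 1.40) = 1.609e-07 m/s = 0.01390 m/day.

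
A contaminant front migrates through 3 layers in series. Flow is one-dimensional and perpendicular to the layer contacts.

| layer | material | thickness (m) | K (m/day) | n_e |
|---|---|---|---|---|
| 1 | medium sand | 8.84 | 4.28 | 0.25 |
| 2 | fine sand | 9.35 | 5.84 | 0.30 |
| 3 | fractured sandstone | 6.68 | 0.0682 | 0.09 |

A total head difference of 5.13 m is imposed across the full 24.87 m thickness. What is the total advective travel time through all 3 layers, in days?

111

With flow normal to the layers, continuity requires the same specific discharge q through every layer.
Σ(b_i/K_i) = 8.84/4.28 + 9.35/5.84 + 6.68/0.0682 = 101.6 d.
q = Δh / Σ(b_i/K_i) = 5.13 / 101.6 = 0.05049 m/day.
In each layer the seepage velocity is v_i = q/n_i, so the layer transit time is t_i = b_i·n_i / q:
  layer 1 (medium sand): t_1 = 8.84 × 0.25 / 0.05049 = 43.78 d
  layer 2 (fine sand): t_2 = 9.35 × 0.30 / 0.05049 = 55.56 d
  layer 3 (fractured sandstone): t_3 = 6.68 × 0.09 / 0.05049 = 11.91 d
Total t = Σ t_i = 111.2 days.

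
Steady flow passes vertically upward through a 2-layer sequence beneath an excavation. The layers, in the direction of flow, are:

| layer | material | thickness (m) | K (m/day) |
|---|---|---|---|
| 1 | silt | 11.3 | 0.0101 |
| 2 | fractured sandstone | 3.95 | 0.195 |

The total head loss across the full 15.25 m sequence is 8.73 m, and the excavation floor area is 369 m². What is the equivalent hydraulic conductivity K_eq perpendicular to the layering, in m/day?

0.0134

Flow is perpendicular to layering, so the layers act in series and the equivalent K is the thickness-weighted harmonic mean.
Total thickness L = 11.3 + 3.95 = 15.25 m.
Σ(b_i/K_i) = 11.3/0.0101 + 3.95/0.195 = 1139 d.
K_eq = L / Σ(b_i/K_i) = 15.25 / 1139 = 0.01339 m/day.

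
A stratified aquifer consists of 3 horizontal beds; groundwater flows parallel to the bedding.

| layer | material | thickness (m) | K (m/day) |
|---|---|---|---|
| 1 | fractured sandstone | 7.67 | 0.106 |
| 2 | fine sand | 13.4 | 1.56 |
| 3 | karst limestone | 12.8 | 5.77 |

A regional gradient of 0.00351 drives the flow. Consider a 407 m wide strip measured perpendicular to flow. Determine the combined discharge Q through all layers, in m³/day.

Flow is parallel to layering, so each bed carries its own Darcy discharge and the transmissivities add.
Σ(K_i·b_i) = 0.106×7.67 + 1.56×13.4 + 5.77×12.8 = 95.57 m²/day.
Hydraulic gradient i = 0.00351.
Q = Σ(K_i·b_i) · W · i = 95.57 × 407 × 0.003510 = 136.5 m³/day.

137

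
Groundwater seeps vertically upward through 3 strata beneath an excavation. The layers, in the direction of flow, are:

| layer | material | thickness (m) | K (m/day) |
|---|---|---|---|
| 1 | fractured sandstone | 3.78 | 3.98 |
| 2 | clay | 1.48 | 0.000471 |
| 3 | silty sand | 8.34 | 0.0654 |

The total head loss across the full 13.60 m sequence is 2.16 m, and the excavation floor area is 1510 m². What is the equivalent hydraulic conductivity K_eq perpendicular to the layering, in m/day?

Flow is perpendicular to layering, so the layers act in series and the equivalent K is the thickness-weighted harmonic mean.
Total thickness L = 3.78 + 1.48 + 8.34 = 13.60 m.
Σ(b_i/K_i) = 3.78/3.98 + 1.48/0.000471 + 8.34/0.0654 = 3271 d.
K_eq = L / Σ(b_i/K_i) = 13.60 / 3271 = 0.004158 m/day.

0.00416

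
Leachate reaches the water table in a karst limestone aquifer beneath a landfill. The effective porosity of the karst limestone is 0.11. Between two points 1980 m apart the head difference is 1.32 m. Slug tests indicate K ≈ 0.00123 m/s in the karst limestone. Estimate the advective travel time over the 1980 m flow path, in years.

Convert K: 0.00123 m/s × 86400 = 106.3 m/day.
Hydraulic gradient i = Δh / L = 1.32 / 1980 = 0.0006667.
Darcy flux q = K · i = 106.3 × 0.0006667 = 0.07085 m/day.
Seepage velocity v = q / n_e = 0.07085 / 0.11 = 0.6441 m/day.
Travel time t = L / v = 1980 / 0.6441 = 3074 days = 8.417 years.

8.42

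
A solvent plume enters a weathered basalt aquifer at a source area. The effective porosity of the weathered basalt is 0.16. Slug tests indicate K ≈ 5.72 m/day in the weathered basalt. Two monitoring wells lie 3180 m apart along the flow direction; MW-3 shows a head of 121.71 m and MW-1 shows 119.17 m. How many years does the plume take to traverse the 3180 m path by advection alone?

Hydraulic gradient i = (121.71 − 119.17) / 3180 = 2.54 / 3180 = 0.0007987.
Darcy flux q = K · i = 5.720 × 0.0007987 = 0.004569 m/day.
Seepage velocity v = q / n_e = 0.004569 / 0.16 = 0.02856 m/day.
Travel time t = L / v = 3180 / 0.02856 = 1.114e+05 days = 304.9 years.

305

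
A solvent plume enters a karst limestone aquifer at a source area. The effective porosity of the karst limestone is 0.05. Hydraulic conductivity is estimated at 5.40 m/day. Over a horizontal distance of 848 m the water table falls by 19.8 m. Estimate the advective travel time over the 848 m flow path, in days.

Hydraulic gradient i = Δh / L = 19.8 / 848 = 0.02335.
Darcy flux q = K · i = 5.400 × 0.02335 = 0.1261 m/day.
Seepage velocity v = q / n_e = 0.1261 / 0.05 = 2.522 m/day.
Travel time t = L / v = 848 / 2.522 = 336.3 days.

336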